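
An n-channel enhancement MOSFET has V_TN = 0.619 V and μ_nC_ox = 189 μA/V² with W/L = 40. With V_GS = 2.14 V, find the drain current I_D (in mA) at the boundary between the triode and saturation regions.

I_D = 8.74 mA

At the boundary V_DS = V_ov = V_GS − V_TN = 2.14 − 0.619 = 1.52 V.
k_n = μ_nC_ox · (W/L) = 7.56 mA/V².
I_D = ½ k_n V_ov² = 0.5 × 7.56 × 1.52² = 8.74 mA.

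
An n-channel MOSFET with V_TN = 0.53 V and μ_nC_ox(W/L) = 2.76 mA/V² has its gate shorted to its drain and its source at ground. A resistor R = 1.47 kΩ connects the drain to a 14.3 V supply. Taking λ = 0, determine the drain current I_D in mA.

With gate tied to drain, V_GS = V_DS ≥ V_GS − V_TN, so the device is in saturation.
KCL at the drain: ½ k_n (V_GS − V_TN)² = (V_DD − V_GS)/R.
Let x = V_GS − 0.53. Then 2.03 x² + x − 13.77 = 0, giving x = 2.37 V (positive root), so V_GS = 2.9 V.
I_D = (V_DD − V_GS)/R = (14.3 − 2.9) / 1.47 = 7.75 mA.

I_D = 7.75 mA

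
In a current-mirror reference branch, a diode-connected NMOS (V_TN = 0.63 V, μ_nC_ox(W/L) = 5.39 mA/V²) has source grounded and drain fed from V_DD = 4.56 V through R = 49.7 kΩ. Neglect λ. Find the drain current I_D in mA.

With gate tied to drain, V_GS = V_DS ≥ V_GS − V_TN, so the device is in saturation.
KCL at the drain: ½ k_n (V_GS − V_TN)² = (V_DD − V_GS)/R.
Let x = V_GS − 0.63. Then 134 x² + x − 3.93 = 0, giving x = 0.168 V (positive root), so V_GS = 0.798 V.
I_D = (V_DD − V_GS)/R = (4.56 − 0.798) / 49.7 = 0.0757 mA.

I_D = 0.0757 mA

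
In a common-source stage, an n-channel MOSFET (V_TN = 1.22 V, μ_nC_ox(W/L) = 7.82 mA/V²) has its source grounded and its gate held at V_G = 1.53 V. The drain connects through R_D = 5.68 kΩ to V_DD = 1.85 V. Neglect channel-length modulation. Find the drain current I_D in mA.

I_D = 0.296 mA

V_GS = V_G = 1.53 V, so V_ov = 1.53 − 1.22 = 0.31 V.
Assume saturation: I_D = ½ k_n V_ov² = 0.5 × 7.82 × 0.31² = 0.376 mA, giving V_DS = V_DD − I_D R_D = 1.85 − 0.376 × 5.68 = -0.284 V.
But -0.284 V < V_ov = 0.31 V, so the device is actually in triode.
In triode I_D = k_n[V_ov V_DS − ½ V_DS²] and I_D = (V_DD − V_DS)/R_D. Equating: 22.2 V_DS² − 14.77 V_DS + 1.85 = 0, giving V_DS = 0.167 V (the root below V_ov).
I_D = (1.85 − 0.167) / 5.68 = 0.296 mA.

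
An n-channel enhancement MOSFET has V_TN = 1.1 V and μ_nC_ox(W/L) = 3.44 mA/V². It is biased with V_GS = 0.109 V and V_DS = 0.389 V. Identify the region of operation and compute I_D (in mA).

Cutoff; I_D = 0 mA

V_GS = 0.109 V < V_TN = 1.1 V, so the transistor is in cutoff.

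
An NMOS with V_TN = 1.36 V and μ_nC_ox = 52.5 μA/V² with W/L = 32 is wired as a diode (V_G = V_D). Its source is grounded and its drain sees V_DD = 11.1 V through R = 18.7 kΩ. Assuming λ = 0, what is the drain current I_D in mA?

With gate tied to drain, V_GS = V_DS ≥ V_GS − V_TN, so the device is in saturation.
k_n = μ_nC_ox · (W/L) = 1.68 mA/V².
KCL at the drain: ½ k_n (V_GS − V_TN)² = (V_DD − V_GS)/R.
Let x = V_GS − 1.36. Then 15.7 x² + x − 9.74 = 0, giving x = 0.756 V (positive root), so V_GS = 2.12 V.
I_D = (V_DD − V_GS)/R = (11.1 − 2.12) / 18.7 = 0.48 mA.

I_D = 0.480 mA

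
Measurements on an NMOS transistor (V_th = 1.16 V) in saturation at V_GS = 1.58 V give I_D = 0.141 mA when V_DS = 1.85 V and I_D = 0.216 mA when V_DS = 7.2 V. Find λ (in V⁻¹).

λ = 0.122 V⁻¹

With V_GS fixed, I_D ∝ (1 + λ V_DS) in saturation, so I_D2/I_D1 = (1 + λ V_DS2)/(1 + λ V_DS1).
0.216/0.141 = 1.532 = (1 + 7.2 λ)/(1 + 1.85 λ).
Solving: λ (I_D1 V_DS2 − I_D2 V_DS1) = I_D2 − I_D1, so λ = (0.216 − 0.141) / (0.141 × 7.2 − 0.216 × 1.85) = 0.075 / 0.616 = 0.122 V⁻¹.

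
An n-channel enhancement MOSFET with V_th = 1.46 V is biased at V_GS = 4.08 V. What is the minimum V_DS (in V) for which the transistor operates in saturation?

The boundary between triode and saturation is V_DS = V_GS − V_th = V_ov.
V_ov = 4.08 − 1.46 = 2.62 V.

V_DS,sat = 2.62 V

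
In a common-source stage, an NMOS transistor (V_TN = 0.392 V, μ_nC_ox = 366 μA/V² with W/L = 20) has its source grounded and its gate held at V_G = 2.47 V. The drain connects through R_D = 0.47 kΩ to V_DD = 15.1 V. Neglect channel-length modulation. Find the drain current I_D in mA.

I_D = 15.8 mA

V_GS = V_G = 2.47 V, so V_ov = 2.47 − 0.392 = 2.08 V.
k_n = μ_nC_ox · (W/L) = 7.32 mA/V².
Assume saturation: I_D = ½ k_n V_ov² = 0.5 × 7.32 × 2.08² = 15.8 mA, giving V_DS = V_DD − I_D R_D = 15.1 − 15.8 × 0.47 = 7.67 V.
V_DS = 7.67 V ≥ V_ov = 2.08 V, confirming saturation.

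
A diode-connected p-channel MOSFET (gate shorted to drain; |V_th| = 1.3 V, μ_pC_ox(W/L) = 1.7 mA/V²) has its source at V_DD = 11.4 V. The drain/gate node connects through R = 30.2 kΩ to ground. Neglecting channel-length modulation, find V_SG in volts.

V_SG = 1.91 V

With gate tied to drain, V_SG = V_SD ≥ V_SG − |V_th|, so the device is in saturation.
KCL at the drain: ½ k_p (V_SG − |V_th|)² = (V_DD − V_SG)/R.
Let x = V_SG − 1.3. Then 25.7 x² + x − 10.1 = 0, giving x = 0.608 V (positive root), so V_SG = 1.91 V.
I_D = (V_DD − V_SG)/R = (11.4 − 1.91) / 30.2 = 0.314 mA.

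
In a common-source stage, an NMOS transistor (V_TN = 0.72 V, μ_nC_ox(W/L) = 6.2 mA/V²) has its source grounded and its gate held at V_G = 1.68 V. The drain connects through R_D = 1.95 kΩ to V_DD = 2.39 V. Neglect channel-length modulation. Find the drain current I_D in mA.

I_D = 1.12 mA

V_GS = V_G = 1.68 V, so V_ov = 1.68 − 0.72 = 0.96 V.
Assume saturation: I_D = ½ k_n V_ov² = 0.5 × 6.2 × 0.96² = 2.86 mA, giving V_DS = V_DD − I_D R_D = 2.39 − 2.86 × 1.95 = -3.18 V.
But -3.18 V < V_ov = 0.96 V, so the device is actually in triode.
In triode I_D = k_n[V_ov V_DS − ½ V_DS²] and I_D = (V_DD − V_DS)/R_D. Equating: 6.04 V_DS² − 12.61 V_DS + 2.39 = 0, giving V_DS = 0.211 V (the root below V_ov).
I_D = (2.39 − 0.211) / 1.95 = 1.12 mA.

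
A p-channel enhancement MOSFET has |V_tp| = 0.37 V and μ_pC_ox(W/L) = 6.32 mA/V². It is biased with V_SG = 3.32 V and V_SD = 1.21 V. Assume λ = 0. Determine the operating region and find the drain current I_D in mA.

Triode; I_D = 17.9 mA

V_ov = V_SG − |V_tp| = 3.32 − 0.37 = 2.95 V.
Since V_SD = 1.21 V < V_ov = 2.95 V, the device is in the triode region.
I_D = k_p [V_ov · V_SD − ½ V_SD²] = 6.32 × [2.95 × 1.21 − 0.5 × 1.21²] = 17.9 mA.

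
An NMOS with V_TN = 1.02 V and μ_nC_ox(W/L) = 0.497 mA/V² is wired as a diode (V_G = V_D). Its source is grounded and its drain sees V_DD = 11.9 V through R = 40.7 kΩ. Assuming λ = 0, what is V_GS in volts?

V_GS = 2.01 V

With gate tied to drain, V_GS = V_DS ≥ V_GS − V_TN, so the device is in saturation.
KCL at the drain: ½ k_n (V_GS − V_TN)² = (V_DD − V_GS)/R.
Let x = V_GS − 1.02. Then 10.1 x² + x − 10.88 = 0, giving x = 0.989 V (positive root), so V_GS = 2.01 V.
I_D = (V_DD − V_GS)/R = (11.9 − 2.01) / 40.7 = 0.243 mA.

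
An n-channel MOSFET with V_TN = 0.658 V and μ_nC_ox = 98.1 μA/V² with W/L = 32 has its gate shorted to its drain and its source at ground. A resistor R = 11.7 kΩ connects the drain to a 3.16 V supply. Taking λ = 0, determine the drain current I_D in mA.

I_D = 0.185 mA

With gate tied to drain, V_GS = V_DS ≥ V_GS − V_TN, so the device is in saturation.
k_n = μ_nC_ox · (W/L) = 3.139 mA/V².
KCL at the drain: ½ k_n (V_GS − V_TN)² = (V_DD − V_GS)/R.
Let x = V_GS − 0.658. Then 18.4 x² + x − 2.502 = 0, giving x = 0.343 V (positive root), so V_GS = 1 V.
I_D = (V_DD − V_GS)/R = (3.16 − 1) / 11.7 = 0.185 mA.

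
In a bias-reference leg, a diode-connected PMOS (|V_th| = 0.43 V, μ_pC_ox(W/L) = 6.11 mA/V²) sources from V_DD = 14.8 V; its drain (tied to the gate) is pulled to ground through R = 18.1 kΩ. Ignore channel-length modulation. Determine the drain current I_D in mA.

I_D = 0.766 mA

With gate tied to drain, V_SG = V_SD ≥ V_SG − |V_th|, so the device is in saturation.
KCL at the drain: ½ k_p (V_SG − |V_th|)² = (V_DD − V_SG)/R.
Let x = V_SG − 0.43. Then 55.3 x² + x − 14.37 = 0, giving x = 0.501 V (positive root), so V_SG = 0.931 V.
I_D = (V_DD − V_SG)/R = (14.8 − 0.931) / 18.1 = 0.766 mA.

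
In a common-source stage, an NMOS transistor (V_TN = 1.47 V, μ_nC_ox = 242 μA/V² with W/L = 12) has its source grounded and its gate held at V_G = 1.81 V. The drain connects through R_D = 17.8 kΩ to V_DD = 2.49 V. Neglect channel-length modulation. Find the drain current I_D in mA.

V_GS = V_G = 1.81 V, so V_ov = 1.81 − 1.47 = 0.34 V.
k_n = μ_nC_ox · (W/L) = 2.904 mA/V².
Assume saturation: I_D = ½ k_n V_ov² = 0.5 × 2.904 × 0.34² = 0.168 mA, giving V_DS = V_DD − I_D R_D = 2.49 − 0.168 × 17.8 = -0.498 V.
But -0.498 V < V_ov = 0.34 V, so the device is actually in triode.
In triode I_D = k_n[V_ov V_DS − ½ V_DS²] and I_D = (V_DD − V_DS)/R_D. Equating: 25.8 V_DS² − 18.58 V_DS + 2.49 = 0, giving V_DS = 0.178 V (the root below V_ov).
I_D = (2.49 − 0.178) / 17.8 = 0.13 mA.

I_D = 0.130 mA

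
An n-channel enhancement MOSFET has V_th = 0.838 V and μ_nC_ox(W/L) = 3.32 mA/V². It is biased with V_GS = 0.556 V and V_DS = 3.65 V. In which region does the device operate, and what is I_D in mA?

Cutoff; I_D = 0 mA

V_GS = 0.556 V < V_th = 0.838 V, so the transistor is in cutoff.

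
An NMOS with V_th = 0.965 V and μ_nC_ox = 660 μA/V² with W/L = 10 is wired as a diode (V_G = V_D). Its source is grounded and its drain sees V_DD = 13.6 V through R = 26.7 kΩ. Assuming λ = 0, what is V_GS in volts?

With gate tied to drain, V_GS = V_DS ≥ V_GS − V_th, so the device is in saturation.
k_n = μ_nC_ox · (W/L) = 6.6 mA/V².
KCL at the drain: ½ k_n (V_GS − V_th)² = (V_DD − V_GS)/R.
Let x = V_GS − 0.965. Then 88.1 x² + x − 12.63 = 0, giving x = 0.373 V (positive root), so V_GS = 1.34 V.
I_D = (V_DD − V_GS)/R = (13.6 − 1.34) / 26.7 = 0.459 mA.

V_GS = 1.34 V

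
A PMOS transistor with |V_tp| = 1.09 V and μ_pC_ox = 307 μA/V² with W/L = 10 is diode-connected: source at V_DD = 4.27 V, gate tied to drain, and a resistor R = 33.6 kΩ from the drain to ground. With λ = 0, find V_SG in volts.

With gate tied to drain, V_SG = V_SD ≥ V_SG − |V_tp|, so the device is in saturation.
k_p = μ_pC_ox · (W/L) = 3.07 mA/V².
KCL at the drain: ½ k_p (V_SG − |V_tp|)² = (V_DD − V_SG)/R.
Let x = V_SG − 1.09. Then 51.6 x² + x − 3.18 = 0, giving x = 0.239 V (positive root), so V_SG = 1.33 V.
I_D = (V_DD − V_SG)/R = (4.27 − 1.33) / 33.6 = 0.0875 mA.

V_SG = 1.33 V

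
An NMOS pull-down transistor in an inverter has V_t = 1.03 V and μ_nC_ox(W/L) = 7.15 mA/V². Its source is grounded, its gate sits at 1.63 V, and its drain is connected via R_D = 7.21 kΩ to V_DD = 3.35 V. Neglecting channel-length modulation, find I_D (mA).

I_D = 0.449 mA

V_GS = V_G = 1.63 V, so V_ov = 1.63 − 1.03 = 0.6 V.
Assume saturation: I_D = ½ k_n V_ov² = 0.5 × 7.15 × 0.6² = 1.29 mA, giving V_DS = V_DD − I_D R_D = 3.35 − 1.29 × 7.21 = -5.93 V.
But -5.93 V < V_ov = 0.6 V, so the device is actually in triode.
In triode I_D = k_n[V_ov V_DS − ½ V_DS²] and I_D = (V_DD − V_DS)/R_D. Equating: 25.8 V_DS² − 31.93 V_DS + 3.35 = 0, giving V_DS = 0.116 V (the root below V_ov).
I_D = (3.35 − 0.116) / 7.21 = 0.449 mA.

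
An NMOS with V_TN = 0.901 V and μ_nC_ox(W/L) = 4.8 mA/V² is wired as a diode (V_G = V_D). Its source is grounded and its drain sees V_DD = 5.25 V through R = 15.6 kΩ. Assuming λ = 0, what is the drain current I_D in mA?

With gate tied to drain, V_GS = V_DS ≥ V_GS − V_TN, so the device is in saturation.
KCL at the drain: ½ k_n (V_GS − V_TN)² = (V_DD − V_GS)/R.
Let x = V_GS − 0.901. Then 37.4 x² + x − 4.349 = 0, giving x = 0.328 V (positive root), so V_GS = 1.23 V.
I_D = (V_DD − V_GS)/R = (5.25 − 1.23) / 15.6 = 0.258 mA.

I_D = 0.258 mA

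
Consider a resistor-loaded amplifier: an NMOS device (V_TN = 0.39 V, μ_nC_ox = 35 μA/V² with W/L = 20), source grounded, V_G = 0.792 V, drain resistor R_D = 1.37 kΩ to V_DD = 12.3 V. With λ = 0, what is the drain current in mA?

V_GS = V_G = 0.792 V, so V_ov = 0.792 − 0.39 = 0.402 V.
k_n = μ_nC_ox · (W/L) = 0.7 mA/V².
Assume saturation: I_D = ½ k_n V_ov² = 0.5 × 0.7 × 0.402² = 0.0566 mA, giving V_DS = V_DD − I_D R_D = 12.3 − 0.0566 × 1.37 = 12.2 V.
V_DS = 12.2 V ≥ V_ov = 0.402 V, confirming saturation.

I_D = 0.0566 mA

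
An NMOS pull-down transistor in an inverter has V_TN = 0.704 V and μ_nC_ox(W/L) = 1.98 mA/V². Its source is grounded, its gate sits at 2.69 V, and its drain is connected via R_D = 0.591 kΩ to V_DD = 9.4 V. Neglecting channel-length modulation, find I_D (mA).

V_GS = V_G = 2.69 V, so V_ov = 2.69 − 0.704 = 1.99 V.
Assume saturation: I_D = ½ k_n V_ov² = 0.5 × 1.98 × 1.99² = 3.9 mA, giving V_DS = V_DD − I_D R_D = 9.4 − 3.9 × 0.591 = 7.09 V.
V_DS = 7.09 V ≥ V_ov = 1.99 V, confirming saturation.

I_D = 3.90 mA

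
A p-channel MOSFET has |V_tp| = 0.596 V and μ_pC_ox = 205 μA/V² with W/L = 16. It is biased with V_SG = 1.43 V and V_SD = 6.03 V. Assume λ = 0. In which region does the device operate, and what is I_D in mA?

k_p = μ_pC_ox · (W/L) = 3.28 mA/V².
V_ov = V_SG − |V_tp| = 1.43 − 0.596 = 0.834 V.
Since V_SD = 6.03 V ≥ V_ov = 0.834 V, the device is in saturation.
I_D = ½ k_p V_ov² = 0.5 × 3.28 × 0.834² = 1.14 mA.

Saturation; I_D = 1.14 mA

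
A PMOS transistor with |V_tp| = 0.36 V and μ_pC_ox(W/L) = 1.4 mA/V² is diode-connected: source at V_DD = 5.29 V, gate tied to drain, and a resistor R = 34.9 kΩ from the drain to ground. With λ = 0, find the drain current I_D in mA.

I_D = 0.129 mA

With gate tied to drain, V_SG = V_SD ≥ V_SG − |V_tp|, so the device is in saturation.
KCL at the drain: ½ k_p (V_SG − |V_tp|)² = (V_DD − V_SG)/R.
Let x = V_SG − 0.36. Then 24.4 x² + x − 4.93 = 0, giving x = 0.429 V (positive root), so V_SG = 0.789 V.
I_D = (V_DD − V_SG)/R = (5.29 − 0.789) / 34.9 = 0.129 mA.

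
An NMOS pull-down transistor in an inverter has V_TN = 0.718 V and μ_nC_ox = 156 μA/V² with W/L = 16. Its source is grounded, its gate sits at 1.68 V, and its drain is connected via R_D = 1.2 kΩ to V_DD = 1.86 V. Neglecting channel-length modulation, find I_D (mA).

V_GS = V_G = 1.68 V, so V_ov = 1.68 − 0.718 = 0.962 V.
k_n = μ_nC_ox · (W/L) = 2.496 mA/V².
Assume saturation: I_D = ½ k_n V_ov² = 0.5 × 2.496 × 0.962² = 1.15 mA, giving V_DS = V_DD − I_D R_D = 1.86 − 1.15 × 1.2 = 0.474 V.
But 0.474 V < V_ov = 0.962 V, so the device is actually in triode.
In triode I_D = k_n[V_ov V_DS − ½ V_DS²] and I_D = (V_DD − V_DS)/R_D. Equating: 1.5 V_DS² − 3.881 V_DS + 1.86 = 0, giving V_DS = 0.635 V (the root below V_ov).
I_D = (1.86 − 0.635) / 1.2 = 1.02 mA.

I_D = 1.02 mA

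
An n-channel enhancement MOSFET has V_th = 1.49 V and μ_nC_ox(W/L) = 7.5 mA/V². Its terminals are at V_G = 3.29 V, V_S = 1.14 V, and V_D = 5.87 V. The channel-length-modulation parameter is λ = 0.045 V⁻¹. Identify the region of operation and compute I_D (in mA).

Saturation; I_D = 1.98 mA

V_GS = V_G − V_S = 3.29 − 1.14 = 2.15 V; V_DS = V_D − V_S = 5.87 − 1.14 = 4.73 V.
V_ov = V_GS − V_th = 2.15 − 1.49 = 0.66 V.
Since V_DS = 4.73 V ≥ V_ov = 0.66 V, the device is in saturation.
I_D = ½ k_n V_ov² (1 + λ V_DS) = 0.5 × 7.5 × 0.66² × (1 + 0.045 × 4.73) = 1.98 mA.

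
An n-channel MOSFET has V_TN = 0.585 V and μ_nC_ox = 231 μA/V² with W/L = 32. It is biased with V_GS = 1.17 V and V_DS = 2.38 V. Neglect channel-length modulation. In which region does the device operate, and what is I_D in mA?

k_n = μ_nC_ox · (W/L) = 7.392 mA/V².
V_ov = V_GS − V_TN = 1.17 − 0.585 = 0.585 V.
Since V_DS = 2.38 V ≥ V_ov = 0.585 V, the device is in saturation.
I_D = ½ k_n V_ov² = 0.5 × 7.392 × 0.585² = 1.26 mA.

Saturation; I_D = 1.26 mA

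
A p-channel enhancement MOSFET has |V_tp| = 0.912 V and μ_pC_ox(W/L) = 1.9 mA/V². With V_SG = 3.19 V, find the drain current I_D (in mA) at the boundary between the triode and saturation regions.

I_D = 4.93 mA

At the boundary V_SD = V_ov = V_SG − |V_tp| = 3.19 − 0.912 = 2.28 V.
I_D = ½ k_p V_ov² = 0.5 × 1.9 × 2.28² = 4.93 mA.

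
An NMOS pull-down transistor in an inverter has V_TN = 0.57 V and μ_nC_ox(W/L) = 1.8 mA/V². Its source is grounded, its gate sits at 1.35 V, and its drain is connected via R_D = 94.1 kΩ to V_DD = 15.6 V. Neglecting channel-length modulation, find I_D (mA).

V_GS = V_G = 1.35 V, so V_ov = 1.35 − 0.57 = 0.78 V.
Assume saturation: I_D = ½ k_n V_ov² = 0.5 × 1.8 × 0.78² = 0.548 mA, giving V_DS = V_DD − I_D R_D = 15.6 − 0.548 × 94.1 = -35.9 V.
But -35.9 V < V_ov = 0.78 V, so the device is actually in triode.
In triode I_D = k_n[V_ov V_DS − ½ V_DS²] and I_D = (V_DD − V_DS)/R_D. Equating: 84.7 V_DS² − 133.1 V_DS + 15.6 = 0, giving V_DS = 0.128 V (the root below V_ov).
I_D = (15.6 − 0.128) / 94.1 = 0.164 mA.

I_D = 0.164 mA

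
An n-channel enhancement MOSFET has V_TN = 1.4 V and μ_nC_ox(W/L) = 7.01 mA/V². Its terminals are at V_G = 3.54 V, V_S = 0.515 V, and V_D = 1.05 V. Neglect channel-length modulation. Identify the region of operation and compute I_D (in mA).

V_GS = V_G − V_S = 3.54 − 0.515 = 3.02 V; V_DS = V_D − V_S = 1.05 − 0.515 = 0.535 V.
V_ov = V_GS − V_TN = 3.02 − 1.4 = 1.62 V.
Since V_DS = 0.535 V < V_ov = 1.62 V, the device is in the triode region.
I_D = k_n [V_ov · V_DS − ½ V_DS²] = 7.01 × [1.62 × 0.535 − 0.5 × 0.535²] = 5.09 mA.

Triode; I_D = 5.09 mA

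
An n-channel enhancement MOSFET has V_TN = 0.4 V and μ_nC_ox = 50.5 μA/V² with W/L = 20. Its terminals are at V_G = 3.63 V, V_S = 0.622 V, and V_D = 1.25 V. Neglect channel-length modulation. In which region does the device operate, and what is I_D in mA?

V_GS = V_G − V_S = 3.63 − 0.622 = 3.01 V; V_DS = V_D − V_S = 1.25 − 0.622 = 0.628 V.
k_n = μ_nC_ox · (W/L) = 1.01 mA/V².
V_ov = V_GS − V_TN = 3.01 − 0.4 = 2.61 V.
Since V_DS = 0.628 V < V_ov = 2.61 V, the device is in the triode region.
I_D = k_n [V_ov · V_DS − ½ V_DS²] = 1.01 × [2.61 × 0.628 − 0.5 × 0.628²] = 1.46 mA.

Triode; I_D = 1.46 mA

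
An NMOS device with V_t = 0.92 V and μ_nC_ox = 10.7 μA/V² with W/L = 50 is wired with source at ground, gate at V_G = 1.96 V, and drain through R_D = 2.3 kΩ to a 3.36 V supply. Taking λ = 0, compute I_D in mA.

V_GS = V_G = 1.96 V, so V_ov = 1.96 − 0.92 = 1.04 V.
k_n = μ_nC_ox · (W/L) = 0.535 mA/V².
Assume saturation: I_D = ½ k_n V_ov² = 0.5 × 0.535 × 1.04² = 0.289 mA, giving V_DS = V_DD − I_D R_D = 3.36 − 0.289 × 2.3 = 2.69 V.
V_DS = 2.69 V ≥ V_ov = 1.04 V, confirming saturation.

I_D = 0.289 mA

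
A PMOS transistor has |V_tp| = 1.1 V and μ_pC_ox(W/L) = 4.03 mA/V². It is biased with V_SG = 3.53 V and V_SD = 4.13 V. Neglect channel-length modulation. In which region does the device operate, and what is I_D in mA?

Saturation; I_D = 11.9 mA

V_ov = V_SG − |V_tp| = 3.53 − 1.1 = 2.43 V.
Since V_SD = 4.13 V ≥ V_ov = 2.43 V, the device is in saturation.
I_D = ½ k_p V_ov² = 0.5 × 4.03 × 2.43² = 11.9 mA.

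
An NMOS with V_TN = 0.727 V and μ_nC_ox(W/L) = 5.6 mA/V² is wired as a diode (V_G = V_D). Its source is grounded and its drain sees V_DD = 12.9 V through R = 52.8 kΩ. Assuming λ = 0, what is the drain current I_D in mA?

I_D = 0.225 mA

With gate tied to drain, V_GS = V_DS ≥ V_GS − V_TN, so the device is in saturation.
KCL at the drain: ½ k_n (V_GS − V_TN)² = (V_DD − V_GS)/R.
Let x = V_GS − 0.727. Then 148 x² + x − 12.17 = 0, giving x = 0.284 V (positive root), so V_GS = 1.01 V.
I_D = (V_DD − V_GS)/R = (12.9 − 1.01) / 52.8 = 0.225 mA.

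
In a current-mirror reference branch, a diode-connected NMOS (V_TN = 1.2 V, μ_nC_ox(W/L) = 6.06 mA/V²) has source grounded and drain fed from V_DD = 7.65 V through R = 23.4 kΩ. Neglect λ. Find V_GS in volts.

V_GS = 1.49 V

With gate tied to drain, V_GS = V_DS ≥ V_GS − V_TN, so the device is in saturation.
KCL at the drain: ½ k_n (V_GS − V_TN)² = (V_DD − V_GS)/R.
Let x = V_GS − 1.2. Then 70.9 x² + x − 6.45 = 0, giving x = 0.295 V (positive root), so V_GS = 1.49 V.
I_D = (V_DD − V_GS)/R = (7.65 − 1.49) / 23.4 = 0.263 mA.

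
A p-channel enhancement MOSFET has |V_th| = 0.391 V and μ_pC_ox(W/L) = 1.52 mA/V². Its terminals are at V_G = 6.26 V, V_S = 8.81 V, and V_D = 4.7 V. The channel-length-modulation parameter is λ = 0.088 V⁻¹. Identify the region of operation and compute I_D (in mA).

Saturation; I_D = 4.82 mA

V_SG = V_S − V_G = 8.81 − 6.26 = 2.55 V; V_SD = V_S − V_D = 8.81 − 4.7 = 4.11 V.
V_ov = V_SG − |V_th| = 2.55 − 0.391 = 2.16 V.
Since V_SD = 4.11 V ≥ V_ov = 2.16 V, the device is in saturation.
I_D = ½ k_p V_ov² (1 + λ V_SD) = 0.5 × 1.52 × 2.16² × (1 + 0.088 × 4.11) = 4.82 mA.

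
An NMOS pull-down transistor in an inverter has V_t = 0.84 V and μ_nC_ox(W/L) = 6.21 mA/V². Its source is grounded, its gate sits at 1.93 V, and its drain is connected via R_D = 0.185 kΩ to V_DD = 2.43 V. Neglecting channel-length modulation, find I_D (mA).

V_GS = V_G = 1.93 V, so V_ov = 1.93 − 0.84 = 1.09 V.
Assume saturation: I_D = ½ k_n V_ov² = 0.5 × 6.21 × 1.09² = 3.69 mA, giving V_DS = V_DD − I_D R_D = 2.43 − 3.69 × 0.185 = 1.75 V.
V_DS = 1.75 V ≥ V_ov = 1.09 V, confirming saturation.

I_D = 3.69 mA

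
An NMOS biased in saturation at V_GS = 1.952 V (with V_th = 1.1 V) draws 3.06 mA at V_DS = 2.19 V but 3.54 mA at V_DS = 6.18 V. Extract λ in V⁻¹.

With V_GS fixed, I_D ∝ (1 + λ V_DS) in saturation, so I_D2/I_D1 = (1 + λ V_DS2)/(1 + λ V_DS1).
3.54/3.06 = 1.157 = (1 + 6.18 λ)/(1 + 2.19 λ).
Solving: λ (I_D1 V_DS2 − I_D2 V_DS1) = I_D2 − I_D1, so λ = (3.54 − 3.06) / (3.06 × 6.18 − 3.54 × 2.19) = 0.48 / 11.2 = 0.043 V⁻¹.

λ = 0.0430 V⁻¹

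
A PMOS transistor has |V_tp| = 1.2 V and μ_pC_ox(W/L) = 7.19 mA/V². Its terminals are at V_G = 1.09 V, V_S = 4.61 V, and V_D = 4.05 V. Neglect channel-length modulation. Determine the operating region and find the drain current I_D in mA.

V_SG = V_S − V_G = 4.61 − 1.09 = 3.52 V; V_SD = V_S − V_D = 4.61 − 4.05 = 0.56 V.
V_ov = V_SG − |V_tp| = 3.52 − 1.2 = 2.32 V.
Since V_SD = 0.56 V < V_ov = 2.32 V, the device is in the triode region.
I_D = k_p [V_ov · V_SD − ½ V_SD²] = 7.19 × [2.32 × 0.56 − 0.5 × 0.56²] = 8.21 mA.

Triode; I_D = 8.21 mA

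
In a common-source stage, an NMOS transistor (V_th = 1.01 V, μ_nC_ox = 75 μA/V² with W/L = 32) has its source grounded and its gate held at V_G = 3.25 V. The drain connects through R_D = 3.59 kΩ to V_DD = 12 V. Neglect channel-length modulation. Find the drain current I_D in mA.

I_D = 3.15 mA

V_GS = V_G = 3.25 V, so V_ov = 3.25 − 1.01 = 2.24 V.
k_n = μ_nC_ox · (W/L) = 2.4 mA/V².
Assume saturation: I_D = ½ k_n V_ov² = 0.5 × 2.4 × 2.24² = 6.02 mA, giving V_DS = V_DD − I_D R_D = 12 − 6.02 × 3.59 = -9.62 V.
But -9.62 V < V_ov = 2.24 V, so the device is actually in triode.
In triode I_D = k_n[V_ov V_DS − ½ V_DS²] and I_D = (V_DD − V_DS)/R_D. Equating: 4.31 V_DS² − 20.3 V_DS + 12 = 0, giving V_DS = 0.693 V (the root below V_ov).
I_D = (12 − 0.693) / 3.59 = 3.15 mA.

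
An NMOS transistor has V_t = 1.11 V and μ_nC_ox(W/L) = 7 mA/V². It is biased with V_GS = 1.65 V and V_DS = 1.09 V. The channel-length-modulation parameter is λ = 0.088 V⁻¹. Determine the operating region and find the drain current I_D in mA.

Saturation; I_D = 1.12 mA

V_ov = V_GS − V_t = 1.65 − 1.11 = 0.54 V.
Since V_DS = 1.09 V ≥ V_ov = 0.54 V, the device is in saturation.
I_D = ½ k_n V_ov² (1 + λ V_DS) = 0.5 × 7 × 0.54² × (1 + 0.088 × 1.09) = 1.12 mA.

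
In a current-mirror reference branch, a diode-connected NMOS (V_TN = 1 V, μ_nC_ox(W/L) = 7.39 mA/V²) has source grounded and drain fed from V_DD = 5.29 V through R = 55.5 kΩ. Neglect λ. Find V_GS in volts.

With gate tied to drain, V_GS = V_DS ≥ V_GS − V_TN, so the device is in saturation.
KCL at the drain: ½ k_n (V_GS − V_TN)² = (V_DD − V_GS)/R.
Let x = V_GS − 1. Then 205 x² + x − 4.29 = 0, giving x = 0.142 V (positive root), so V_GS = 1.14 V.
I_D = (V_DD − V_GS)/R = (5.29 − 1.14) / 55.5 = 0.0747 mA.

V_GS = 1.14 V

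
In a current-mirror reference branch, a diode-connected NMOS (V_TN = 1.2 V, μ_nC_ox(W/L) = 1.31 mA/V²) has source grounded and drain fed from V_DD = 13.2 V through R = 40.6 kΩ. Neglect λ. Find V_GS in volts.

V_GS = 1.85 V

With gate tied to drain, V_GS = V_DS ≥ V_GS − V_TN, so the device is in saturation.
KCL at the drain: ½ k_n (V_GS − V_TN)² = (V_DD − V_GS)/R.
Let x = V_GS − 1.2. Then 26.6 x² + x − 12 = 0, giving x = 0.653 V (positive root), so V_GS = 1.85 V.
I_D = (V_DD − V_GS)/R = (13.2 − 1.85) / 40.6 = 0.279 mA.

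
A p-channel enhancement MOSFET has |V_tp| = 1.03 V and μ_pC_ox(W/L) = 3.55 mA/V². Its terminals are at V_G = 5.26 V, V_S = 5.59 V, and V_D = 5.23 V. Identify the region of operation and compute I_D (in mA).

Cutoff; I_D = 0 mA

V_SG = V_S − V_G = 5.59 − 5.26 = 0.33 V; V_SD = V_S − V_D = 5.59 − 5.23 = 0.36 V.
V_SG = 0.33 V < |V_tp| = 1.03 V, so the transistor is in cutoff.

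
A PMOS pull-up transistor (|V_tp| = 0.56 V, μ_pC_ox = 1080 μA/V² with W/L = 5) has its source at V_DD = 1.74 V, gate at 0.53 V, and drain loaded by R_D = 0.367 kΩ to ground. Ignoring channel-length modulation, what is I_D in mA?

V_SG = V_DD − V_G = 1.74 − 0.53 = 1.21 V, so V_ov = 1.21 − 0.56 = 0.65 V.
k_p = μ_pC_ox · (W/L) = 5.4 mA/V².
Assume saturation: I_D = ½ k_p V_ov² = 0.5 × 5.4 × 0.65² = 1.14 mA, giving V_SD = V_DD − I_D R_D = 1.74 − 1.14 × 0.367 = 1.32 V.
V_SD = 1.32 V ≥ V_ov = 0.65 V, confirming saturation.

I_D = 1.14 mA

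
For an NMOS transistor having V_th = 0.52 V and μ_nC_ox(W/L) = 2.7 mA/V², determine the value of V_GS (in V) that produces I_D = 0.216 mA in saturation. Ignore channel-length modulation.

V_GS = 0.920 V

In saturation I_D = ½ k_n (V_GS − V_th)², so V_GS − V_th = √(2 I_D / k_n) = √(2 × 0.216 / 2.7) = 0.4 V.
V_GS = 0.52 + 0.4 = 0.92 V.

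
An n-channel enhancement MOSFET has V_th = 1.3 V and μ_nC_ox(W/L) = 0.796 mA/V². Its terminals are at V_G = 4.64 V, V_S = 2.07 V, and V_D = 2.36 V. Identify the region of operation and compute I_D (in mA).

Triode; I_D = 0.260 mA

V_GS = V_G − V_S = 4.64 − 2.07 = 2.57 V; V_DS = V_D − V_S = 2.36 − 2.07 = 0.29 V.
V_ov = V_GS − V_th = 2.57 − 1.3 = 1.27 V.
Since V_DS = 0.29 V < V_ov = 1.27 V, the device is in the triode region.
I_D = k_n [V_ov · V_DS − ½ V_DS²] = 0.796 × [1.27 × 0.29 − 0.5 × 0.29²] = 0.26 mA.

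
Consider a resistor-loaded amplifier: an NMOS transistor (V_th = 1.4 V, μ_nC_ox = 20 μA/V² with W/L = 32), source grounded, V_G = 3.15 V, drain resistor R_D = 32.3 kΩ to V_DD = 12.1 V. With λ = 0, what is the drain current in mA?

I_D = 0.363 mA

V_GS = V_G = 3.15 V, so V_ov = 3.15 − 1.4 = 1.75 V.
k_n = μ_nC_ox · (W/L) = 0.64 mA/V².
Assume saturation: I_D = ½ k_n V_ov² = 0.5 × 0.64 × 1.75² = 0.98 mA, giving V_DS = V_DD − I_D R_D = 12.1 − 0.98 × 32.3 = -19.6 V.
But -19.6 V < V_ov = 1.75 V, so the device is actually in triode.
In triode I_D = k_n[V_ov V_DS − ½ V_DS²] and I_D = (V_DD − V_DS)/R_D. Equating: 10.3 V_DS² − 37.18 V_DS + 12.1 = 0, giving V_DS = 0.362 V (the root below V_ov).
I_D = (12.1 − 0.362) / 32.3 = 0.363 mA.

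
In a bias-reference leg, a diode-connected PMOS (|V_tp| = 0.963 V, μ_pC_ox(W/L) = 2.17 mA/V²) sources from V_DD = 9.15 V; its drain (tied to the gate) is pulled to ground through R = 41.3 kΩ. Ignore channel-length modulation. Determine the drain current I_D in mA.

With gate tied to drain, V_SG = V_SD ≥ V_SG − |V_tp|, so the device is in saturation.
KCL at the drain: ½ k_p (V_SG − |V_tp|)² = (V_DD − V_SG)/R.
Let x = V_SG − 0.963. Then 44.8 x² + x − 8.187 = 0, giving x = 0.416 V (positive root), so V_SG = 1.38 V.
I_D = (V_DD − V_SG)/R = (9.15 − 1.38) / 41.3 = 0.188 mA.

I_D = 0.188 mA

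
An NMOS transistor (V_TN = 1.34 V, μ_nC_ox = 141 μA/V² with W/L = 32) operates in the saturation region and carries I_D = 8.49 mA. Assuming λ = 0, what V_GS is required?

k_n = μ_nC_ox · (W/L) = 4.512 mA/V².
In saturation I_D = ½ k_n (V_GS − V_TN)², so V_GS − V_TN = √(2 I_D / k_n) = √(2 × 8.49 / 4.512) = 1.94 V.
V_GS = 1.34 + 1.94 = 3.28 V.

V_GS = 3.28 V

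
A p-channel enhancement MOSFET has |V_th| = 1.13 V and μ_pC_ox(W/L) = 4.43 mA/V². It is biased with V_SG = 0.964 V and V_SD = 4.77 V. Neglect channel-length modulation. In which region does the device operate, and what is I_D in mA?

V_SG = 0.964 V < |V_th| = 1.13 V, so the transistor is in cutoff.

Cutoff; I_D = 0 mA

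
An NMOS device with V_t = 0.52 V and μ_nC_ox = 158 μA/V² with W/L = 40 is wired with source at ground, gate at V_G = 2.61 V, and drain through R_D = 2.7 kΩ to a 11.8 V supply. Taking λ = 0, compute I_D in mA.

V_GS = V_G = 2.61 V, so V_ov = 2.61 − 0.52 = 2.09 V.
k_n = μ_nC_ox · (W/L) = 6.32 mA/V².
Assume saturation: I_D = ½ k_n V_ov² = 0.5 × 6.32 × 2.09² = 13.8 mA, giving V_DS = V_DD − I_D R_D = 11.8 − 13.8 × 2.7 = -25.5 V.
But -25.5 V < V_ov = 2.09 V, so the device is actually in triode.
In triode I_D = k_n[V_ov V_DS − ½ V_DS²] and I_D = (V_DD − V_DS)/R_D. Equating: 8.53 V_DS² − 36.66 V_DS + 11.8 = 0, giving V_DS = 0.35 V (the root below V_ov).
I_D = (11.8 − 0.35) / 2.7 = 4.24 mA.

I_D = 4.24 mA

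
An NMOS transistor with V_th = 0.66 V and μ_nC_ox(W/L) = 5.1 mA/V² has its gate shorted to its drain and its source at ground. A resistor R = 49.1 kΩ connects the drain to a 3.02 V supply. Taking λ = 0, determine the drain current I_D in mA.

I_D = 0.0453 mA

With gate tied to drain, V_GS = V_DS ≥ V_GS − V_th, so the device is in saturation.
KCL at the drain: ½ k_n (V_GS − V_th)² = (V_DD − V_GS)/R.
Let x = V_GS − 0.66. Then 125 x² + x − 2.36 = 0, giving x = 0.133 V (positive root), so V_GS = 0.793 V.
I_D = (V_DD − V_GS)/R = (3.02 − 0.793) / 49.1 = 0.0453 mA.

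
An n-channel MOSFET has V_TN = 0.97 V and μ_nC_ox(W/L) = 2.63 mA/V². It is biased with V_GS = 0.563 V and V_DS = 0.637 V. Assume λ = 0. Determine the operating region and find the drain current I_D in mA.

Cutoff; I_D = 0 mA

V_GS = 0.563 V < V_TN = 0.97 V, so the transistor is in cutoff.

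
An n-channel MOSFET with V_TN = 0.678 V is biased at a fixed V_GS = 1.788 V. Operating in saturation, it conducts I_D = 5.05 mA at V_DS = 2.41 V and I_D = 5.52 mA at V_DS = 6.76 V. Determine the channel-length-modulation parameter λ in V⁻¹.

With V_GS fixed, I_D ∝ (1 + λ V_DS) in saturation, so I_D2/I_D1 = (1 + λ V_DS2)/(1 + λ V_DS1).
5.52/5.05 = 1.093 = (1 + 6.76 λ)/(1 + 2.41 λ).
Solving: λ (I_D1 V_DS2 − I_D2 V_DS1) = I_D2 − I_D1, so λ = (5.52 − 5.05) / (5.05 × 6.76 − 5.52 × 2.41) = 0.47 / 20.8 = 0.0226 V⁻¹.

λ = 0.0226 V⁻¹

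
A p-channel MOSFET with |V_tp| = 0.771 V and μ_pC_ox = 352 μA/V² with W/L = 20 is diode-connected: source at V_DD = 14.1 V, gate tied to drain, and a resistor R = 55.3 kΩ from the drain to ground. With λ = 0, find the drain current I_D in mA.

I_D = 0.236 mA

With gate tied to drain, V_SG = V_SD ≥ V_SG − |V_tp|, so the device is in saturation.
k_p = μ_pC_ox · (W/L) = 7.04 mA/V².
KCL at the drain: ½ k_p (V_SG − |V_tp|)² = (V_DD − V_SG)/R.
Let x = V_SG − 0.771. Then 195 x² + x − 13.33 = 0, giving x = 0.259 V (positive root), so V_SG = 1.03 V.
I_D = (V_DD − V_SG)/R = (14.1 − 1.03) / 55.3 = 0.236 mA.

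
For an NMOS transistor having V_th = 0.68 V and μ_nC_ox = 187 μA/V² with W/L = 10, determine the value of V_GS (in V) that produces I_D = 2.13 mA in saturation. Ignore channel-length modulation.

V_GS = 2.19 V

k_n = μ_nC_ox · (W/L) = 1.87 mA/V².
In saturation I_D = ½ k_n (V_GS − V_th)², so V_GS − V_th = √(2 I_D / k_n) = √(2 × 2.13 / 1.87) = 1.51 V.
V_GS = 0.68 + 1.51 = 2.19 V.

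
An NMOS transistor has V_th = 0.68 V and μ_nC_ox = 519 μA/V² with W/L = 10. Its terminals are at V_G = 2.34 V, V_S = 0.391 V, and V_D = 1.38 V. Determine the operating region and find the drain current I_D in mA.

V_GS = V_G − V_S = 2.34 − 0.391 = 1.95 V; V_DS = V_D − V_S = 1.38 − 0.391 = 0.989 V.
k_n = μ_nC_ox · (W/L) = 5.19 mA/V².
V_ov = V_GS − V_th = 1.95 − 0.68 = 1.27 V.
Since V_DS = 0.989 V < V_ov = 1.27 V, the device is in the triode region.
I_D = k_n [V_ov · V_DS − ½ V_DS²] = 5.19 × [1.27 × 0.989 − 0.5 × 0.989²] = 3.98 mA.

Triode; I_D = 3.98 mA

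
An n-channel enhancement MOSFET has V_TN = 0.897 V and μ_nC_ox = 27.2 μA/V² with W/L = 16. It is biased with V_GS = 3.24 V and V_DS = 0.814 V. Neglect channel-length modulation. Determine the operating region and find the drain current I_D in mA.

Triode; I_D = 0.686 mA

k_n = μ_nC_ox · (W/L) = 0.4352 mA/V².
V_ov = V_GS − V_TN = 3.24 − 0.897 = 2.34 V.
Since V_DS = 0.814 V < V_ov = 2.34 V, the device is in the triode region.
I_D = k_n [V_ov · V_DS − ½ V_DS²] = 0.4352 × [2.34 × 0.814 − 0.5 × 0.814²] = 0.686 mA.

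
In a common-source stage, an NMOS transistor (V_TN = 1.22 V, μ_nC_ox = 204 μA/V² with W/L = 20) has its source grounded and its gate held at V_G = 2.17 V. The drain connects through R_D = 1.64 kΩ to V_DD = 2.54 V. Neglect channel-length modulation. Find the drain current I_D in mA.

V_GS = V_G = 2.17 V, so V_ov = 2.17 − 1.22 = 0.95 V.
k_n = μ_nC_ox · (W/L) = 4.08 mA/V².
Assume saturation: I_D = ½ k_n V_ov² = 0.5 × 4.08 × 0.95² = 1.84 mA, giving V_DS = V_DD − I_D R_D = 2.54 − 1.84 × 1.64 = -0.479 V.
But -0.479 V < V_ov = 0.95 V, so the device is actually in triode.
In triode I_D = k_n[V_ov V_DS − ½ V_DS²] and I_D = (V_DD − V_DS)/R_D. Equating: 3.35 V_DS² − 7.357 V_DS + 2.54 = 0, giving V_DS = 0.429 V (the root below V_ov).
I_D = (2.54 − 0.429) / 1.64 = 1.29 mA.

I_D = 1.29 mA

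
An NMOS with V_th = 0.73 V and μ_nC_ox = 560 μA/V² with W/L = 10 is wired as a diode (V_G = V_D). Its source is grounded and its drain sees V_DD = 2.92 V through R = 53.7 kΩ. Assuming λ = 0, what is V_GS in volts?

V_GS = 0.847 V

With gate tied to drain, V_GS = V_DS ≥ V_GS − V_th, so the device is in saturation.
k_n = μ_nC_ox · (W/L) = 5.6 mA/V².
KCL at the drain: ½ k_n (V_GS − V_th)² = (V_DD − V_GS)/R.
Let x = V_GS − 0.73. Then 150 x² + x − 2.19 = 0, giving x = 0.117 V (positive root), so V_GS = 0.847 V.
I_D = (V_DD − V_GS)/R = (2.92 − 0.847) / 53.7 = 0.0386 mA.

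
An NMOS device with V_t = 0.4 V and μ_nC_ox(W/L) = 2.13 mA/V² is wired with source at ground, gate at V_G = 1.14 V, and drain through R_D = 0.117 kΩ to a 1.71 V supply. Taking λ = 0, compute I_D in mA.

V_GS = V_G = 1.14 V, so V_ov = 1.14 − 0.4 = 0.74 V.
Assume saturation: I_D = ½ k_n V_ov² = 0.5 × 2.13 × 0.74² = 0.583 mA, giving V_DS = V_DD − I_D R_D = 1.71 − 0.583 × 0.117 = 1.64 V.
V_DS = 1.64 V ≥ V_ov = 0.74 V, confirming saturation.

I_D = 0.583 mA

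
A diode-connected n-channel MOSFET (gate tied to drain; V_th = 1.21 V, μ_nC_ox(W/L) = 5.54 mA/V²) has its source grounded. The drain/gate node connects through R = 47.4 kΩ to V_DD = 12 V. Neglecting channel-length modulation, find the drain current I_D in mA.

I_D = 0.222 mA

With gate tied to drain, V_GS = V_DS ≥ V_GS − V_th, so the device is in saturation.
KCL at the drain: ½ k_n (V_GS − V_th)² = (V_DD − V_GS)/R.
Let x = V_GS − 1.21. Then 131 x² + x − 10.79 = 0, giving x = 0.283 V (positive root), so V_GS = 1.49 V.
I_D = (V_DD − V_GS)/R = (12 − 1.49) / 47.4 = 0.222 mA.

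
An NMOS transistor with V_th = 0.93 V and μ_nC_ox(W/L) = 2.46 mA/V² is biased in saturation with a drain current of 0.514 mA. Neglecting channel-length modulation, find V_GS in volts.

V_GS = 1.58 V

In saturation I_D = ½ k_n (V_GS − V_th)², so V_GS − V_th = √(2 I_D / k_n) = √(2 × 0.514 / 2.46) = 0.646 V.
V_GS = 0.93 + 0.646 = 1.58 V.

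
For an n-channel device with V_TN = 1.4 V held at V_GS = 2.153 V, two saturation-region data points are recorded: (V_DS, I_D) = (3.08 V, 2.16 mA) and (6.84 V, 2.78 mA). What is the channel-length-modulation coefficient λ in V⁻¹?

λ = 0.0998 V⁻¹

With V_GS fixed, I_D ∝ (1 + λ V_DS) in saturation, so I_D2/I_D1 = (1 + λ V_DS2)/(1 + λ V_DS1).
2.78/2.16 = 1.287 = (1 + 6.84 λ)/(1 + 3.08 λ).
Solving: λ (I_D1 V_DS2 − I_D2 V_DS1) = I_D2 − I_D1, so λ = (2.78 − 2.16) / (2.16 × 6.84 − 2.78 × 3.08) = 0.62 / 6.21 = 0.0998 V⁻¹.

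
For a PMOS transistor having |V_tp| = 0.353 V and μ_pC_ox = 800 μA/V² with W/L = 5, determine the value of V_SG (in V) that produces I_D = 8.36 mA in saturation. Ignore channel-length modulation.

k_p = μ_pC_ox · (W/L) = 4 mA/V².
In saturation I_D = ½ k_p (V_SG − |V_tp|)², so V_SG − |V_tp| = √(2 I_D / k_p) = √(2 × 8.36 / 4) = 2.04 V.
V_SG = 0.353 + 2.04 = 2.4 V.

V_SG = 2.40 V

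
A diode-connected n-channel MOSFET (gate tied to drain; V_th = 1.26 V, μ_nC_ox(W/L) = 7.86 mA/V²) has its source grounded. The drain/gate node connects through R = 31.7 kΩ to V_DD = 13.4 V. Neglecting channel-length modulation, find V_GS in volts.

With gate tied to drain, V_GS = V_DS ≥ V_GS − V_th, so the device is in saturation.
KCL at the drain: ½ k_n (V_GS − V_th)² = (V_DD − V_GS)/R.
Let x = V_GS − 1.26. Then 125 x² + x − 12.14 = 0, giving x = 0.308 V (positive root), so V_GS = 1.57 V.
I_D = (V_DD − V_GS)/R = (13.4 − 1.57) / 31.7 = 0.373 mA.

V_GS = 1.57 V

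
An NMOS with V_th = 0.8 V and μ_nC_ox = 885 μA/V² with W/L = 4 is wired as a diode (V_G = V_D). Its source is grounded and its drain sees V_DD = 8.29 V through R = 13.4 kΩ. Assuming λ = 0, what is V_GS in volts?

V_GS = 1.34 V

With gate tied to drain, V_GS = V_DS ≥ V_GS − V_th, so the device is in saturation.
k_n = μ_nC_ox · (W/L) = 3.54 mA/V².
KCL at the drain: ½ k_n (V_GS − V_th)² = (V_DD − V_GS)/R.
Let x = V_GS − 0.8. Then 23.7 x² + x − 7.49 = 0, giving x = 0.541 V (positive root), so V_GS = 1.34 V.
I_D = (V_DD − V_GS)/R = (8.29 − 1.34) / 13.4 = 0.519 mA.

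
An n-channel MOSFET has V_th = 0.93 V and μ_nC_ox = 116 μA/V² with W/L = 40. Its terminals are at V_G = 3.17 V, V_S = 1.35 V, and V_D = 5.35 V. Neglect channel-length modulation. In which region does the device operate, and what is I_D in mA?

V_GS = V_G − V_S = 3.17 − 1.35 = 1.82 V; V_DS = V_D − V_S = 5.35 − 1.35 = 4 V.
k_n = μ_nC_ox · (W/L) = 4.64 mA/V².
V_ov = V_GS − V_th = 1.82 − 0.93 = 0.89 V.
Since V_DS = 4 V ≥ V_ov = 0.89 V, the device is in saturation.
I_D = ½ k_n V_ov² = 0.5 × 4.64 × 0.89² = 1.84 mA.

Saturation; I_D = 1.84 mA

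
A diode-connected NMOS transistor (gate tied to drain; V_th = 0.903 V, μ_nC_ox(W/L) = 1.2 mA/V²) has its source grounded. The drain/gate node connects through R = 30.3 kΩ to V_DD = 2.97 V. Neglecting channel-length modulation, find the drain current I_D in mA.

With gate tied to drain, V_GS = V_DS ≥ V_GS − V_th, so the device is in saturation.
KCL at the drain: ½ k_n (V_GS − V_th)² = (V_DD − V_GS)/R.
Let x = V_GS − 0.903. Then 18.2 x² + x − 2.067 = 0, giving x = 0.311 V (positive root), so V_GS = 1.21 V.
I_D = (V_DD − V_GS)/R = (2.97 − 1.21) / 30.3 = 0.058 mA.

I_D = 0.0580 mA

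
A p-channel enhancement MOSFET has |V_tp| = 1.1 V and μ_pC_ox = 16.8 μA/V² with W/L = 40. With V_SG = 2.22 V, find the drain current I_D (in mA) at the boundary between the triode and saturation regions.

I_D = 0.421 mA

At the boundary V_SD = V_ov = V_SG − |V_tp| = 2.22 − 1.1 = 1.12 V.
k_p = μ_pC_ox · (W/L) = 0.672 mA/V².
I_D = ½ k_p V_ov² = 0.5 × 0.672 × 1.12² = 0.421 mA.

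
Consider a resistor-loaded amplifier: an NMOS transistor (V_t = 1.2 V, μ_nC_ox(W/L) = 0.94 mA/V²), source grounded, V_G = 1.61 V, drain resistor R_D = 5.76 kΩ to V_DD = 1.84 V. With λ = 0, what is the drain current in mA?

I_D = 0.0790 mA

V_GS = V_G = 1.61 V, so V_ov = 1.61 − 1.2 = 0.41 V.
Assume saturation: I_D = ½ k_n V_ov² = 0.5 × 0.94 × 0.41² = 0.079 mA, giving V_DS = V_DD − I_D R_D = 1.84 − 0.079 × 5.76 = 1.38 V.
V_DS = 1.38 V ≥ V_ov = 0.41 V, confirming saturation.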